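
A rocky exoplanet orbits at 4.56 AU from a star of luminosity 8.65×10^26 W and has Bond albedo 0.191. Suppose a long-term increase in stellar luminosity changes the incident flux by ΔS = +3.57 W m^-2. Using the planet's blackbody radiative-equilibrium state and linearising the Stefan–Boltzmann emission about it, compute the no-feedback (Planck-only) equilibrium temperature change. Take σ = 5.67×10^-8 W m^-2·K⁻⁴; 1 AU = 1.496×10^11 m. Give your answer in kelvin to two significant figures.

0.91 kelvin

d = 4.56 × 1.496×10^11 m = 6.822×10^11 m.
Spreading L over a sphere of radius d: S = 8.65×10^26/(4π·6.82×10^11²) = 147.9 W m^-2.
The baseline emission temperature is T_e = 151.6 K.
Only a fraction (1−α) is absorbed and it's spread over 4πR², so ΔF = (1−α)ΔS/4 = 0.7220 W m^-2.
The Planck feedback parameter is 4σT_e³ = 0.7896 W m^-2/K.
Hence the no-feedback warming is ΔF/(4σT_e³) = 0.914 K.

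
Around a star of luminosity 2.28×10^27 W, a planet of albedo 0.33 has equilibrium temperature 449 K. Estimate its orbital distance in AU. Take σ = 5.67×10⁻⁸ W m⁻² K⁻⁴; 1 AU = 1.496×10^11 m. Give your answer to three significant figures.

0.768 AU

Required flux: S = 4σT⁴/(1−α) = 13760 W m⁻².
Then d = [L/(4πS)]^(1/2) = 1.148×10^11 m, i.e. 0.7676 AU.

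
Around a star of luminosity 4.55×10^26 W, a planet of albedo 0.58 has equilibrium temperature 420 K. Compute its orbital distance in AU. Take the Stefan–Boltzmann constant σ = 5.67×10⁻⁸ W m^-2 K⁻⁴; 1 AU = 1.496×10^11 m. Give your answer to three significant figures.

0.310 AU

Energy balance gives S = 4σT⁴/(1−α) = 16800 W m^-2.
Then d = [L/(4πS)]^(1/2) = 4.642×10^10 m, i.e. 0.3103 AU.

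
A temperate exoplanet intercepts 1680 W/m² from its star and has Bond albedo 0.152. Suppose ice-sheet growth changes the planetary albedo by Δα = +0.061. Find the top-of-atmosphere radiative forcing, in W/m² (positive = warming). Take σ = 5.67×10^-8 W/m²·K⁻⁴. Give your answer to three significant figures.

The change in absorbed flux is Δ[S(1−α)/4] = −SΔα/4 = -25.62 W/m².

-25.6 W/m²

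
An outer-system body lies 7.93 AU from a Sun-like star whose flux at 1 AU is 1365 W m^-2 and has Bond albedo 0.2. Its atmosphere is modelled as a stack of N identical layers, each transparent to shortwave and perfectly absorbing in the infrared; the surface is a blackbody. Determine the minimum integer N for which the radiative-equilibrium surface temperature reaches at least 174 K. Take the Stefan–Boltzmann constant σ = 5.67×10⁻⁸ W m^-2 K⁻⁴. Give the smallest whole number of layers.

Flux at the orbit: S = 1365/(7.93)² = 21.71 W m^-2.
OLR = S(1−α)/4 = 4.341 W m^-2; the top layer radiates at T_e = 93.54 K.
T_s = (N+1)^(1/4)·T_e ≥ 174 K requires N+1 ≥ (T_s/T_e)⁴ = (174/93.54)⁴ = 11.972.
The minimum whole number is N = 11.

11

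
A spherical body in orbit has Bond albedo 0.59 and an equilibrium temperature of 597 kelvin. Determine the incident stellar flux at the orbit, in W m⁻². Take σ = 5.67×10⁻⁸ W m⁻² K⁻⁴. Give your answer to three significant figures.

70300 W m⁻²

From S(1−α)/4 = σT⁴: S = 4σT⁴/(1−α).
σT⁴ = 5.67×10⁻⁸·(597)⁴ = 7202 W m⁻².
So S = 4×7202/(1−0.59) = 70270 W m⁻².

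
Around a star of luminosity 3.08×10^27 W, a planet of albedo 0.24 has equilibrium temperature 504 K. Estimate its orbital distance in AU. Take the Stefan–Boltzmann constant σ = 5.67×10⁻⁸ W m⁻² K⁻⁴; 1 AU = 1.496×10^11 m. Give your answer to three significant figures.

0.754 AU

Required flux: S = 4σT⁴/(1−α) = 19260 W m⁻².
S = L/(4πd²) → d = √(L/4πS) = √(3.08×10^27/(4π·19260)) = 1.128×10^11 m = 0.7542 AU.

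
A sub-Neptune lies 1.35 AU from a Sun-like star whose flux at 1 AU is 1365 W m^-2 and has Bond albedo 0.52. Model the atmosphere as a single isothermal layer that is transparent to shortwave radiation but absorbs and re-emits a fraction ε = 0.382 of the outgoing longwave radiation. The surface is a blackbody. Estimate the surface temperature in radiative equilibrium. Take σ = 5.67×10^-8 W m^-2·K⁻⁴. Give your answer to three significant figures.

Flux at the orbit: S = 1365/(1.35)² = 749.0 W m^-2.
At the top of the atmosphere, σT_e⁴ = S(1−α)/4 = 89.88 W m^-2, giving T_e = 199.5 K.
For a single slab of emissivity ε, T_s⁴ = 2T_e⁴/(2−ε); thus T_s = 199.5·(1.236)^(1/4) = 210.4 K.

210 K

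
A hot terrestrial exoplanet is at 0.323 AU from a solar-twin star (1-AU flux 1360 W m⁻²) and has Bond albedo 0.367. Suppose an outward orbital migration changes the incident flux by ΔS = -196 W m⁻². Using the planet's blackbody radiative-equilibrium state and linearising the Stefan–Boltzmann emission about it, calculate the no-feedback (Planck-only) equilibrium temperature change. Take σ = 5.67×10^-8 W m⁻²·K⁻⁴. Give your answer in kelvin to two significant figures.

-1.6 K

By the inverse-square law, S = 1360/0.323² = 13040 W m⁻².
The baseline emission temperature is T_e = 436.7 K.
Only a fraction (1−α) is absorbed and it's spread over 4πR², so ΔF = (1−α)ΔS/4 = -31.02 W m⁻².
Planck response: λ_P = 4σT_e³ = 4·5.67×10⁻⁸·(436.7)³ = 18.89 W m⁻²/K.
ΔT₀ = ΔF/λ_P = -31.02/18.89 = -1.64 K.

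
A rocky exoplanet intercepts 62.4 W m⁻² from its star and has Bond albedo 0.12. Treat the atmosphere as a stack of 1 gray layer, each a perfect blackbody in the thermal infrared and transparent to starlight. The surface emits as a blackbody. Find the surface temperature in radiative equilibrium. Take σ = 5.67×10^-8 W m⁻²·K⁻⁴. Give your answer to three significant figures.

OLR = S(1−α)/4 = 13.73 W m⁻²; the top layer radiates at T_e = 124.7 K.
Layer-by-layer balance gives σT_s⁴ = (N+1)σT_e⁴, so T_s = 2^¼·124.7 = 148.3 K.

148 kelvin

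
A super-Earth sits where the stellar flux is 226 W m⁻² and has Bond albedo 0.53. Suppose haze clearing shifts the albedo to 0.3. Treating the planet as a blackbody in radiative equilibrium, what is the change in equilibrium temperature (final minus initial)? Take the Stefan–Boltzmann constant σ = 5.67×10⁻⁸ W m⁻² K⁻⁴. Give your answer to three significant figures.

15.4 K

Initial: T₁ = [S(1−0.53)/(4σ)]^(1/4) = 147.1 K.
With α = 0.3, T₂ = 162.5 K.
Change: 162.5 − 147.1 = 15.40 K.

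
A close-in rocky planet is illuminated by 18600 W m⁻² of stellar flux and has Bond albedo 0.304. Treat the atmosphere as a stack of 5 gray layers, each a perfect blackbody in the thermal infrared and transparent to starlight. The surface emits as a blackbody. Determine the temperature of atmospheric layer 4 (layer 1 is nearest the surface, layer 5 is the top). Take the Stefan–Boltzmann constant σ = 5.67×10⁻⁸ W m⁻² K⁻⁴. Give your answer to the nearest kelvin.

581 K

OLR = S(1−α)/4 = 3236 W m⁻²; the top layer radiates at T_e = 488.8 K.
In the N-layer model, layer k (counted from the surface) has T_k = (N+1−k)^(1/4)·T_e.
With k = 4: T_4 = (5+1−4)^¼·488.8 K = 581.3 K.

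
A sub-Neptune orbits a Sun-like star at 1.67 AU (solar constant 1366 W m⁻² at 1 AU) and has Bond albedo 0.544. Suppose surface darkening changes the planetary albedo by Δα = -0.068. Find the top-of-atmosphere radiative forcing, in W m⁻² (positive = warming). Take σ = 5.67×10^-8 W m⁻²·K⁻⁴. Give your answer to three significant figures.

8.33 W m⁻²

By the inverse-square law, S = 1366/1.67² = 489.8 W m⁻².
ΔF = −(S/4)Δα = −(489.8/4)×(-0.068) = 8.327 W m⁻².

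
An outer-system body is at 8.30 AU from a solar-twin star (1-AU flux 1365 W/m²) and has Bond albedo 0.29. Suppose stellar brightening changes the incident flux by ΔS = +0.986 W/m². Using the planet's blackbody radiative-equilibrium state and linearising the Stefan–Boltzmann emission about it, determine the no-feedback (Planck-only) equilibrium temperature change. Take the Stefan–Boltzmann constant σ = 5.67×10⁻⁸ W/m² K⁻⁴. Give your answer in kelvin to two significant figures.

1.1 K

Flux at the orbit: S = 1365/(8.30)² = 19.81 W/m².
Unperturbed T_e = [19.81·(1−0.29)/(4σ)]^¼ = 88.75 K.
TOA radiative forcing: ΔF = (1−α)ΔS/4 = 0.71·(+0.986)/4 = 0.1750 W/m².
Planck response: λ_P = 4σT_e³ = 4·5.67×10⁻⁸·(88.75)³ = 0.1585 W/m²/K.
Hence the no-feedback warming is ΔF/(4σT_e³) = 1.10 K.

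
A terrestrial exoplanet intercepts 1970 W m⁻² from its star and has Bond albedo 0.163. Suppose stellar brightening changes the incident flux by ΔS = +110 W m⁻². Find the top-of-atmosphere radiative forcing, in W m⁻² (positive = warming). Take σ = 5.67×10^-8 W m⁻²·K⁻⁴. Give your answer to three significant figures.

Only a fraction (1−α) is absorbed and it's spread over 4πR², so ΔF = (1−α)ΔS/4 = 23.02 W m⁻².

23.0 W m⁻²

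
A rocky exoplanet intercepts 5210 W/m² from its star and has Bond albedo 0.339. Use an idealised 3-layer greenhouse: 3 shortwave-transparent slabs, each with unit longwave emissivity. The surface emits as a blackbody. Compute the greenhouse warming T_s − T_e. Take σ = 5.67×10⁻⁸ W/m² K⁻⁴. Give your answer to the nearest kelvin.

145 K

OLR = S(1−α)/4 = 861.0 W/m²; the top layer radiates at T_e = 351.0 K.
T_s = (N+1)^(1/4)·T_e = 496.4 K.
So the greenhouse effect raises the surface by 496.4 − 351.0 = 145.4 K.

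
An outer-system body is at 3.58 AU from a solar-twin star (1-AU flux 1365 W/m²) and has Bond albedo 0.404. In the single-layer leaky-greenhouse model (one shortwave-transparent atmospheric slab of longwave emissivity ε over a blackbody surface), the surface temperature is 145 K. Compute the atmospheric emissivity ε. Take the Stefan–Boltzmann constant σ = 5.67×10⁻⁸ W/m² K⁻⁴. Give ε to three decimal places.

0.734

Flux at the orbit: S = 1365/(3.58)² = 106.5 W/m².
TOA balance gives T_e = 129.3 K.
Inverting T_s⁴ = 2T_e⁴/(2−ε): (T_e/T_s)⁴ = 0.6331, so ε = 2(1 − 0.6331) = 0.7337.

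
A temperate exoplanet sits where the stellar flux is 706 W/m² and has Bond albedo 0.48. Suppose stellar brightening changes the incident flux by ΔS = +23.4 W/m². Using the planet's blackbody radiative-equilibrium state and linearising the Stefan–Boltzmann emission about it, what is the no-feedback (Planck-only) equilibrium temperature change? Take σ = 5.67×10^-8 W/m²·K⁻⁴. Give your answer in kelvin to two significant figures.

Unperturbed T_e = [706.0·(1−0.48)/(4σ)]^¼ = 200.6 K.
Only a fraction (1−α) is absorbed and it's spread over 4πR², so ΔF = (1−α)ΔS/4 = 3.042 W/m².
The Planck feedback parameter is 4σT_e³ = 1.830 W/m²/K.
Hence the no-feedback warming is ΔF/(4σT_e³) = 1.66 K.

1.7 kelvin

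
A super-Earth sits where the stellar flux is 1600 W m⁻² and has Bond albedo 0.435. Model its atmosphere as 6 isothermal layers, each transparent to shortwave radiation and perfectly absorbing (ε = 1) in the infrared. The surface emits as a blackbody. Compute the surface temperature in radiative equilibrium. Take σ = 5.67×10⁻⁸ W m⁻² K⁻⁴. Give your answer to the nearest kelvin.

409 kelvin

OLR = S(1−α)/4 = 226.0 W m⁻²; the top layer radiates at T_e = 251.3 K.
With N = 6 opaque layers, T_s = (N+1)^(1/4)·T_e = 7^(1/4)·251.3 = 408.7 K.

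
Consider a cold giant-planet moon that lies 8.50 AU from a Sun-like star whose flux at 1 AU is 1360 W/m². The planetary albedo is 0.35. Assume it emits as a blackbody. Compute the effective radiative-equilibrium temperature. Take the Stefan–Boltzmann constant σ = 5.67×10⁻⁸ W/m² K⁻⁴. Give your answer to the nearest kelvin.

86 K

By the inverse-square law, S = 1360/8.50² = 18.82 W/m².
Averaging over the sphere, the absorbed flux is S(1−α)/4 = 3.059 W/m².
In equilibrium σT⁴ equals this, so T = 85.70 K.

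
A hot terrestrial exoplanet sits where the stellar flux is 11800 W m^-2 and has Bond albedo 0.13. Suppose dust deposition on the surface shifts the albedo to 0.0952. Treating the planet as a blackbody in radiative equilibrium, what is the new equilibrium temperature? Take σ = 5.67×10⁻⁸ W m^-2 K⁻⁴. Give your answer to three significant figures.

T₂ = [S(1−α₂)/(4σ)]^(1/4) = [11800·0.905/(4σ)]^(1/4) = 465.8 K.

466 K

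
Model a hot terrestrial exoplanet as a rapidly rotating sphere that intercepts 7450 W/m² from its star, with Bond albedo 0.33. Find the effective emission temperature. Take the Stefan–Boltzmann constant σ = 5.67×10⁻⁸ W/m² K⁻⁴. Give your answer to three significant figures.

385 K

The planet absorbs (1−α)S over its disc πR² and re-emits over 4πR², so the mean absorbed flux is (1−0.33)·7450/4 = 1248 W/m².
Balancing against σT⁴: T = (1248/5.67×10⁻⁸)^(1/4) = 385.2 K.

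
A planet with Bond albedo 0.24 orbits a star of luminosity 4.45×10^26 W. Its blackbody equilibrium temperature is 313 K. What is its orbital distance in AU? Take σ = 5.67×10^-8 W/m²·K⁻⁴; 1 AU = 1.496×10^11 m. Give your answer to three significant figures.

Required flux: S = 4σT⁴/(1−α) = 2864 W/m².
S = L/(4πd²) → d = √(L/4πS) = √(4.45×10^26/(4π·2864)) = 1.112×10^11 m = 0.7433 AU.

0.743 AU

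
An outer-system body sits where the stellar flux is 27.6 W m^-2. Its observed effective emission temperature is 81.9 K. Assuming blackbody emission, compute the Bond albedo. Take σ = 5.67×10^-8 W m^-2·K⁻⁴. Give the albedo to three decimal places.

Energy balance: S(1−α)/4 = σT⁴, so 1−α = 4σT⁴/S.
σT⁴ = 2.551 W m^-2, so 4σT⁴ = 10.20 W m^-2.
1−α = 10.20/27.60 = 0.3697, so α = 0.6303.

0.630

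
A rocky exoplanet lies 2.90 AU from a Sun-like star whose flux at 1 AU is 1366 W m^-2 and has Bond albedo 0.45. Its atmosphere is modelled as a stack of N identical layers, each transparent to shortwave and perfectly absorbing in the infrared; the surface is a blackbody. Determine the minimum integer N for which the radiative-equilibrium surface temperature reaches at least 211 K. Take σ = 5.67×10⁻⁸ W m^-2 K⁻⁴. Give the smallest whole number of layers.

5

By the inverse-square law, S = 1366/2.90² = 162.4 W m^-2.
The effective emission temperature is T_e = [S(1−α)/(4σ)]^¼ = 140.9 K.
Since T_s⁴ = (N+1)T_e⁴, we need N ≥ (T_s/T_e)⁴ − 1 = 4.032.
The minimum whole number is N = 5.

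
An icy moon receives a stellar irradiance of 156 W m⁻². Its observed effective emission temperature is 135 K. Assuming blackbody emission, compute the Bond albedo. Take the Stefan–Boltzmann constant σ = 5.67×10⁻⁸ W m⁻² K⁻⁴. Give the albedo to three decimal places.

Rearranging the radiative balance, α = 1 − 4σT⁴/S.
4σT⁴ = 4·5.67×10⁻⁸·(135)⁴ = 75.33 W m⁻².
1−α = 75.33/156.0 = 0.4829, so α = 0.5171.

0.517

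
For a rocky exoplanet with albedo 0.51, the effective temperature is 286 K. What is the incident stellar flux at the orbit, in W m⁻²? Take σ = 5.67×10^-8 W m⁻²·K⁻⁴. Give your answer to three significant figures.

Invert the energy balance for S: S = 4σT⁴/(1−α).
The emitted flux is σT⁴ = 379.4 W m⁻².
S = 4·379.4/0.49 = 3097 W m⁻².

3100 W m⁻²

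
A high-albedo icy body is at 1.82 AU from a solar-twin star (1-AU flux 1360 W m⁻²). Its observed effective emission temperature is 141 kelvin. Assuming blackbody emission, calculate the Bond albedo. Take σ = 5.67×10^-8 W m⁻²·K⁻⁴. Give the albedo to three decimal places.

0.782

Irradiance scales as 1/d², so S = 1360 W m⁻² × (1/1.82)² = 410.6 W m⁻².
Rearranging the radiative balance, α = 1 − 4σT⁴/S.
σT⁴ = 22.41 W m⁻², so 4σT⁴ = 89.64 W m⁻².
Hence α = 1 − 89.64/410.6 = 0.7817.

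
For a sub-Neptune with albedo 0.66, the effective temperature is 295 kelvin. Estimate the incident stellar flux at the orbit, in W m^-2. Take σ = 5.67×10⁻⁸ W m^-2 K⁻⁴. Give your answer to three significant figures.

From S(1−α)/4 = σT⁴: S = 4σT⁴/(1−α).
The emitted flux is σT⁴ = 429.4 W m^-2.
S = 4·429.4/0.34 = 5052 W m^-2.

5050 W m^-2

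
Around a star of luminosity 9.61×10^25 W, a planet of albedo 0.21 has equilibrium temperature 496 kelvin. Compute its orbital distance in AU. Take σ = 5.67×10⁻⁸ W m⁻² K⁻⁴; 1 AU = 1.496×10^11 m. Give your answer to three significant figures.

Energy balance gives S = 4σT⁴/(1−α) = 17380 W m⁻².
S = L/(4πd²) → d = √(L/4πS) = √(9.61×10^25/(4π·17380)) = 2.098×10^10 m = 0.1402 AU.

0.140 AU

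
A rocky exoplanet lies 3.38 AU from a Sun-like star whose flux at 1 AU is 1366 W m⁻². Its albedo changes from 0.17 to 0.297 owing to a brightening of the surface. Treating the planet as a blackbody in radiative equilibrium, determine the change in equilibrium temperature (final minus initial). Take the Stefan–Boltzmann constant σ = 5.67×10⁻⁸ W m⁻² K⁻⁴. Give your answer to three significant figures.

Irradiance scales as 1/d², so S = 1366 W m⁻² × (1/3.38)² = 119.6 W m⁻².
Initial: T₁ = [S(1−0.17)/(4σ)]^(1/4) = 144.6 K.
With α = 0.297, T₂ = 138.7 K.
Change: 138.7 − 144.6 = -5.882 K.

-5.88 kelvin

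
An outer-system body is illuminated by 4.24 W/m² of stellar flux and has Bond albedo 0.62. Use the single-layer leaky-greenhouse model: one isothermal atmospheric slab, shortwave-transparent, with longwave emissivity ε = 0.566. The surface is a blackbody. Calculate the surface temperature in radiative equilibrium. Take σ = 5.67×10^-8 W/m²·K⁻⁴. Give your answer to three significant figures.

Effective emission temperature (TOA balance): σT_e⁴ = S(1−α)/4 = 0.4028 W/m² → T_e = 51.63 K.
The surface balance (absorbed SW + ε·downward IR = σT_s⁴) with T_a⁴ = T_s⁴/2 reduces to T_s = T_e·[2/(2−ε)]^¼ = 56.10 K.

56.1 K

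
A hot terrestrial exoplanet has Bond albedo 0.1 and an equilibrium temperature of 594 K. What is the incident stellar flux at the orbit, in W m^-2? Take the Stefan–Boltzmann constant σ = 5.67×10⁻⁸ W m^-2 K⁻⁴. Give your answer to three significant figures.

Invert the energy balance for S: S = 4σT⁴/(1−α).
The emitted flux is σT⁴ = 7059 W m^-2.
So S = 4×7059/(1−0.1) = 31370 W m^-2.

31400 W m^-2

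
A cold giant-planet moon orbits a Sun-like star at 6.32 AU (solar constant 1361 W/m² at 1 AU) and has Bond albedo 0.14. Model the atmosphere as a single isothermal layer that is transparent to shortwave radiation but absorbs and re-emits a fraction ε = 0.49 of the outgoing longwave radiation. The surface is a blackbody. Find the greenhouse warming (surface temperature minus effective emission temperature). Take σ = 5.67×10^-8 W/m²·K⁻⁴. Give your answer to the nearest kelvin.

8 K

By the inverse-square law, S = 1361/6.32² = 34.07 W/m².
The planet radiates to space at T_e = [S(1−α)/(4σ)]^(1/4) = 106.6 K.
For a single slab of emissivity ε, T_s⁴ = 2T_e⁴/(2−ε); thus T_s = 106.6·(1.325)^(1/4) = 114.4 K.
T_s − T_e = 114.4 − 106.6 = 7.760 K.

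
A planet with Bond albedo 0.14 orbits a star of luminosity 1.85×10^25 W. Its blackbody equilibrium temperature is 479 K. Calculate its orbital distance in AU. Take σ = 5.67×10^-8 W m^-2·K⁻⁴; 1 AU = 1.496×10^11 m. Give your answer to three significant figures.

0.0688 AU

The flux needed for this T is 4σT⁴/(1−0.14) = 13880 W m^-2.
S = L/(4πd²) → d = √(L/4πS) = √(1.85×10^25/(4π·13880)) = 1.030×10^10 m = 0.06883 AU.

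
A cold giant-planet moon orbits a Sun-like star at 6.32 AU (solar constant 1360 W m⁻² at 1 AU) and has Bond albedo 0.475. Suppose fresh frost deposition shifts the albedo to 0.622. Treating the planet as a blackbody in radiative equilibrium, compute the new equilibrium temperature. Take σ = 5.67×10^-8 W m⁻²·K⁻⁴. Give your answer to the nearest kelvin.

87 kelvin

By the inverse-square law, S = 1360/6.32² = 34.05 W m⁻².
New equilibrium: T₂ = [(1−0.622)·34.05/(4σ)]^(1/4) = 86.79 K.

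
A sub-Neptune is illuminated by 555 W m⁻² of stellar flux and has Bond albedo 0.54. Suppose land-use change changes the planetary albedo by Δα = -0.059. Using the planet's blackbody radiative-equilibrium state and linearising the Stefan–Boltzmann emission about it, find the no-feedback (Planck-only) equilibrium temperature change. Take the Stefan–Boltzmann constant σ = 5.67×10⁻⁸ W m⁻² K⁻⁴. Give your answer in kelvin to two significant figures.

Unperturbed T_e = [555.0·(1−0.54)/(4σ)]^¼ = 183.2 K.
The change in absorbed flux is Δ[S(1−α)/4] = −SΔα/4 = 8.186 W m⁻².
The Planck feedback parameter is 4σT_e³ = 1.394 W m⁻²/K.
ΔT₀ = ΔF/λ_P = 8.186/1.394 = 5.87 K.

5.9 K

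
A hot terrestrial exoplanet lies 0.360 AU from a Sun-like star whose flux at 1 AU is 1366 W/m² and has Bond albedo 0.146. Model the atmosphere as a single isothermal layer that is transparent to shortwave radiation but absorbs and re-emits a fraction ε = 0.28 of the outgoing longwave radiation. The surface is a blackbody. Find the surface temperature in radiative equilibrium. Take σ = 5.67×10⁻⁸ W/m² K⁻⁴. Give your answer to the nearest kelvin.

463 K

Flux at the orbit: S = 1366/(0.360)² = 10540 W/m².
At the top of the atmosphere, σT_e⁴ = S(1−α)/4 = 2250 W/m², giving T_e = 446.3 K.
The surface balance (absorbed SW + ε·downward IR = σT_s⁴) with T_a⁴ = T_s⁴/2 reduces to T_s = T_e·[2/(2−ε)]^¼ = 463.5 K.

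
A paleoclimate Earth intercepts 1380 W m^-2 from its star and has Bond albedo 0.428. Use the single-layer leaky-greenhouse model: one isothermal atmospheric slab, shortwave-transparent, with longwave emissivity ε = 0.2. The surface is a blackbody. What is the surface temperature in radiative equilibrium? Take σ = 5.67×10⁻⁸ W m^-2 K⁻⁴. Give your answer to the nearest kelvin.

249 kelvin

At the top of the atmosphere, σT_e⁴ = S(1−α)/4 = 197.3 W m^-2, giving T_e = 242.9 K.
For a single slab of emissivity ε, T_s⁴ = 2T_e⁴/(2−ε); thus T_s = 242.9·(1.111)^(1/4) = 249.4 K.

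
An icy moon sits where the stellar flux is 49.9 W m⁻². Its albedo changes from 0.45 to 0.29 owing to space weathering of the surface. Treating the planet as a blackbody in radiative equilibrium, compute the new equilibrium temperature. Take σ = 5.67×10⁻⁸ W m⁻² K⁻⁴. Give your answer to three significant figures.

T₂ = [S(1−α₂)/(4σ)]^(1/4) = [49.90·0.71/(4σ)]^(1/4) = 111.8 K.

112 kelvin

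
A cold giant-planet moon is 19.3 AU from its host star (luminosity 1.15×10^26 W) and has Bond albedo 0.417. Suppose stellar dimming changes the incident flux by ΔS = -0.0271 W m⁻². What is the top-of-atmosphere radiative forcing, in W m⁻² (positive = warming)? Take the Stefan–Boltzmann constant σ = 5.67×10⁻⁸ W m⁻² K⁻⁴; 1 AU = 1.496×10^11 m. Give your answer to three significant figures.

Orbital distance: d = 19.3 AU = 2.887×10^12 m.
Flux at the orbit: S = L/(4πd²) = 1.15×10^26/(4π·(2.89×10^12)²) = 1.098 W m⁻².
TOA radiative forcing: ΔF = (1−α)ΔS/4 = 0.583·(-0.0271)/4 = -0.003950 W m⁻².

-0.00395 W m⁻²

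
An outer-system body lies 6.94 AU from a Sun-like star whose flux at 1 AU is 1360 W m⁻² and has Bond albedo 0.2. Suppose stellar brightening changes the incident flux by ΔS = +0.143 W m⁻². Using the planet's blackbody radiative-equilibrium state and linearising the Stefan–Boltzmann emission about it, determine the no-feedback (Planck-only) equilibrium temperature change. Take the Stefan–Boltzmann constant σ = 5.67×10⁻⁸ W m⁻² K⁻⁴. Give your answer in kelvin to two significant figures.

0.13 K

Flux at the orbit: S = 1360/(6.94)² = 28.24 W m⁻².
The baseline emission temperature is T_e = 99.90 K.
Only a fraction (1−α) is absorbed and it's spread over 4πR², so ΔF = (1−α)ΔS/4 = 0.02860 W m⁻².
Linearising σT⁴ gives d(σT⁴)/dT = 4σT_e³ = 0.2261 W m⁻² per K.
So ΔT₀ = 0.02860/0.2261 = 0.126 K.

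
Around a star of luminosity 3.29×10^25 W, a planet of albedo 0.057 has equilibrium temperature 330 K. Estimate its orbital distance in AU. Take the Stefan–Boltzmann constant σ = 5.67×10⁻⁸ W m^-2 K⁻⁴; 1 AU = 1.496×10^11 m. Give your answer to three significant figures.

Energy balance gives S = 4σT⁴/(1−α) = 2852 W m^-2.
Then d = [L/(4πS)]^(1/2) = 3.030×10^10 m, i.e. 0.2025 AU.

0.203 AU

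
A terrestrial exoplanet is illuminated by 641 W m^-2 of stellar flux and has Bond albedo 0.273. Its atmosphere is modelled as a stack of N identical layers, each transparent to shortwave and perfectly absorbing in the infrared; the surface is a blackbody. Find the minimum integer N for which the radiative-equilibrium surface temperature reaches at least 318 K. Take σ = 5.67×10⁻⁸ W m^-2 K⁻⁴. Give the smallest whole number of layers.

The effective emission temperature is T_e = [S(1−α)/(4σ)]^¼ = 212.9 K.
T_s = (N+1)^(1/4)·T_e ≥ 318 K requires N+1 ≥ (T_s/T_e)⁴ = (318/212.9)⁴ = 4.977.
Rounding up, N = 4.

4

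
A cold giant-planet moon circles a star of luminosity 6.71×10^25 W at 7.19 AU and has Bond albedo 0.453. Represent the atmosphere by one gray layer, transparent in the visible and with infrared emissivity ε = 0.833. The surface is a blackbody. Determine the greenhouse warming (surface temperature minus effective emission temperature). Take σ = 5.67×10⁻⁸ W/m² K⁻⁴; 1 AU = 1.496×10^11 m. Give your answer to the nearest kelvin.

8 kelvin

Orbital distance: d = 7.19 AU = 1.076×10^12 m.
S = L/(4πd²) = 4.615 W/m².
The planet radiates to space at T_e = [S(1−α)/(4σ)]^(1/4) = 57.76 K.
Surface balance with a leaky layer gives σT_s⁴ = σT_e⁴·2/(2−ε), so T_s = T_e·[2/(2−0.833)]^(1/4) = 66.09 K.
T_s − T_e = 66.09 − 57.76 = 8.327 K.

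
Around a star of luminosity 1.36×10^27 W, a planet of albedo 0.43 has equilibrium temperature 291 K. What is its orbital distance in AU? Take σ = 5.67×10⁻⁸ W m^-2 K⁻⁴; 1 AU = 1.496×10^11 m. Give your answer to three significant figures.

The flux needed for this T is 4σT⁴/(1−0.43) = 2853 W m^-2.
From L = 4πd²S, d = √(1.36×10^27/(4π·2853)) = 1.948×10^11 m = 1.302 AU.

1.30 AU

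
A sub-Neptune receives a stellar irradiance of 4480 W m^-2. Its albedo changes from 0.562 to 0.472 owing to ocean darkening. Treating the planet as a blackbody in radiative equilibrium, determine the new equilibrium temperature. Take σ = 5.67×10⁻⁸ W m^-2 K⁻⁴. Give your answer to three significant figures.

320 kelvin

T₂ = [S(1−α₂)/(4σ)]^(1/4) = [4480·0.528/(4σ)]^(1/4) = 319.6 K.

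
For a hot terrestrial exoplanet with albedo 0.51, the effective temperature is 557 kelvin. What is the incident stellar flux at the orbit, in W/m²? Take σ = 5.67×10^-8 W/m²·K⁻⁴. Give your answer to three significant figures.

44600 W/m²

From S(1−α)/4 = σT⁴: S = 4σT⁴/(1−α).
σT⁴ = 5.67×10⁻⁸·(557)⁴ = 5458 W/m².
So S = 4×5458/(1−0.51) = 44550 W/m².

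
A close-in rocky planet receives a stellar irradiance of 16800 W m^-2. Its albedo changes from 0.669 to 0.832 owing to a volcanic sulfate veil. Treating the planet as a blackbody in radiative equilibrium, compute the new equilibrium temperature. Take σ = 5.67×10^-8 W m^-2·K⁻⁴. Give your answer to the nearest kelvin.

With the new albedo, S(1−α₂)/4 = 705.6 W m^-2, so T₂ = 334.0 K.

334 K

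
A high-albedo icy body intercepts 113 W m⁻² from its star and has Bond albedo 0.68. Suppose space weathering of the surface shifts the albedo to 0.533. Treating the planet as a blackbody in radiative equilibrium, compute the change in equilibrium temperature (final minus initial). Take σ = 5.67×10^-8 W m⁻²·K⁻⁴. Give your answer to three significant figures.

11.1 K

With α = 0.68, T₁ = 112.4 K.
Final:   T₂ = [S(1−0.533)/(4σ)]^(1/4) = 123.5 K.
Change: 123.5 − 112.4 = 11.14 K.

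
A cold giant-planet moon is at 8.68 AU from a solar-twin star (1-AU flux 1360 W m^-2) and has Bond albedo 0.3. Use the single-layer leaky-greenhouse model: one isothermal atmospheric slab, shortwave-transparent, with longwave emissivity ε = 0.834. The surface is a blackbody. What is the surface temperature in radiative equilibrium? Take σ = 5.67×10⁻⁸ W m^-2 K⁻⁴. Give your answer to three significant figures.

By the inverse-square law, S = 1360/8.68² = 18.05 W m^-2.
The planet radiates to space at T_e = [S(1−α)/(4σ)]^(1/4) = 86.40 K.
The surface balance (absorbed SW + ε·downward IR = σT_s⁴) with T_a⁴ = T_s⁴/2 reduces to T_s = T_e·[2/(2−ε)]^¼ = 98.87 K.

98.9 K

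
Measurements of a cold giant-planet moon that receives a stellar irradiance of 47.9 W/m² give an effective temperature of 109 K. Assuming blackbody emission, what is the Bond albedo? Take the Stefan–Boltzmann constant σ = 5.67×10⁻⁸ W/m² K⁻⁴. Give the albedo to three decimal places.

Energy balance: S(1−α)/4 = σT⁴, so 1−α = 4σT⁴/S.
σT⁴ = 8.004 W/m², so 4σT⁴ = 32.01 W/m².
Hence α = 1 − 32.01/47.90 = 0.3316.

0.332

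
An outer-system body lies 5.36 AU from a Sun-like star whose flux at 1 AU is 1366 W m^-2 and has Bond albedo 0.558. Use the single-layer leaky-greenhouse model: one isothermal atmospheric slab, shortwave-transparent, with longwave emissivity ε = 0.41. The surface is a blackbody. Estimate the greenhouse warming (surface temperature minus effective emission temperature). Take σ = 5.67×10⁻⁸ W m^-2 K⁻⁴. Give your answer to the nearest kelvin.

Flux at the orbit: S = 1366/(5.36)² = 47.55 W m^-2.
At the top of the atmosphere, σT_e⁴ = S(1−α)/4 = 5.254 W m^-2, giving T_e = 98.11 K.
Surface balance with a leaky layer gives σT_s⁴ = σT_e⁴·2/(2−ε), so T_s = T_e·[2/(2−0.41)]^(1/4) = 103.9 K.
T_s − T_e = 103.9 − 98.11 = 5.792 K.

6 K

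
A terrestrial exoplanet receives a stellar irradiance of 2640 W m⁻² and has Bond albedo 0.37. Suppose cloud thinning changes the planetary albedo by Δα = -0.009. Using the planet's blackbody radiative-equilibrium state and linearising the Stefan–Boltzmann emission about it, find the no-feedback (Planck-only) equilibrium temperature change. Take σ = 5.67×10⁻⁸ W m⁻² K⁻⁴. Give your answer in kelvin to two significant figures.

Reference equilibrium: T_e = [S(1−α)/(4σ)]^(1/4) = 292.6 K.
ΔF = −(S/4)Δα = −(2640/4)×(-0.009) = 5.940 W m⁻².
Planck response: λ_P = 4σT_e³ = 4·5.67×10⁻⁸·(292.6)³ = 5.684 W m⁻²/K.
ΔT₀ = ΔF/λ_P = 5.940/5.684 = 1.05 K.

1.0 K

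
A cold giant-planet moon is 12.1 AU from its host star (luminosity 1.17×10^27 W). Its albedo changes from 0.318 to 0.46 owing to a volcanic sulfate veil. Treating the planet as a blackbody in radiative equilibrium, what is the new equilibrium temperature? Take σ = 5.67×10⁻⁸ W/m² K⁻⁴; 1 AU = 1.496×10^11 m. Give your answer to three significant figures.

d = 12.1 × 1.496×10^11 m = 1.810×10^12 m.
Flux at the orbit: S = L/(4πd²) = 1.17×10^27/(4π·(1.81×10^12)²) = 28.41 W/m².
New equilibrium: T₂ = [(1−0.46)·28.41/(4σ)]^(1/4) = 90.69 K.

90.7 kelvin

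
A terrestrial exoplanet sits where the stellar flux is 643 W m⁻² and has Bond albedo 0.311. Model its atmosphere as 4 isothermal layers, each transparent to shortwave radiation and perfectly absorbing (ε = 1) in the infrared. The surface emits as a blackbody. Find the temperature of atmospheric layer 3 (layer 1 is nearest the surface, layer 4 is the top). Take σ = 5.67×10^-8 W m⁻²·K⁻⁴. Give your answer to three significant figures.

OLR = S(1−α)/4 = 110.8 W m⁻²; the top layer radiates at T_e = 210.2 K.
Each opaque layer satisfies 2T_j⁴ = T_{j−1}⁴ + T_{j+1}⁴, giving T_k⁴ = (N+1−k)T_e⁴.
With k = 3: T_3 = (4+1−3)^¼·210.2 K = 250.0 K.

250 K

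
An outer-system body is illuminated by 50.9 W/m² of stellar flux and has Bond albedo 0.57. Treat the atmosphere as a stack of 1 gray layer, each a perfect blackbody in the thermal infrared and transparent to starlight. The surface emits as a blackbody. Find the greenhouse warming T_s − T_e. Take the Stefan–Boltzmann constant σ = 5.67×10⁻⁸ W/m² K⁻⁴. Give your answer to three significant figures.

18.8 kelvin

OLR = S(1−α)/4 = 5.472 W/m²; the top layer radiates at T_e = 99.11 K.
T_s = (N+1)^(1/4)·T_e = 117.9 K.
So the greenhouse effect raises the surface by 117.9 − 99.11 = 18.75 K.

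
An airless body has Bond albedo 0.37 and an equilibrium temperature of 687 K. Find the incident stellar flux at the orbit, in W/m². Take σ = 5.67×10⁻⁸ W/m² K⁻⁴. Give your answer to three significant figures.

From S(1−α)/4 = σT⁴: S = 4σT⁴/(1−α).
σT⁴ = 5.67×10⁻⁸·(687)⁴ = 12630 W/m².
So S = 4×12630/(1−0.37) = 80190 W/m².

80200 W/m²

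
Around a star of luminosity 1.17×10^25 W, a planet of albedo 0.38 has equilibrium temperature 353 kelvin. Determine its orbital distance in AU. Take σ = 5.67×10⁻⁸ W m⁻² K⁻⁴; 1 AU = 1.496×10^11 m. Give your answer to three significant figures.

0.0856 AU

Energy balance gives S = 4σT⁴/(1−α) = 5680 W m⁻².
From L = 4πd²S, d = √(1.17×10^25/(4π·5680)) = 1.280×10^10 m = 0.08558 AU.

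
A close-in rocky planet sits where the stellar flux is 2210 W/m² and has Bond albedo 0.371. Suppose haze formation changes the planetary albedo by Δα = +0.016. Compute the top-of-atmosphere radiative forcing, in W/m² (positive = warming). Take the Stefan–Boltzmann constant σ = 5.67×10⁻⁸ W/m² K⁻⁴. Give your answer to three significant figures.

TOA radiative forcing: ΔF = −S·Δα/4 = −2210·(+0.016)/4 = -8.840 W/m².

-8.84 W/m²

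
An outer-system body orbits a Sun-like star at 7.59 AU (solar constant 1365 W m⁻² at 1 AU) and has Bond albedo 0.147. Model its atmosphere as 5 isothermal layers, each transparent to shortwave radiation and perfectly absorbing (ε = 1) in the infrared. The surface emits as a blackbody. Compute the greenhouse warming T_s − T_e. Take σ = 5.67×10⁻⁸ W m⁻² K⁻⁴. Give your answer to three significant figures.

54.9 K

Flux at the orbit: S = 1365/(7.59)² = 23.69 W m⁻².
The effective emission temperature is T_e = [S(1−α)/(4σ)]^¼ = 97.16 K.
Surface: T_s = (6)^¼·T_e = 152.1 K.
Warming: T_s − T_e = 54.90 K.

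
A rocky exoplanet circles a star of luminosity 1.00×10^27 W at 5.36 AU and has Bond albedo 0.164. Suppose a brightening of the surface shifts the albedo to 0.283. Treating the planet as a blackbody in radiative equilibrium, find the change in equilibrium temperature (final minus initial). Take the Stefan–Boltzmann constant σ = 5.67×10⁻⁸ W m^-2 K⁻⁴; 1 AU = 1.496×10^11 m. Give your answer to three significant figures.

Orbital distance: d = 5.36 AU = 8.019×10^11 m.
S = L/(4πd²) = 123.8 W m^-2.
With α = 0.164, T₁ = 146.1 K.
Final:   T₂ = [S(1−0.283)/(4σ)]^(1/4) = 140.6 K.
ΔT = T₂ − T₁ = -5.504 K.

-5.50 K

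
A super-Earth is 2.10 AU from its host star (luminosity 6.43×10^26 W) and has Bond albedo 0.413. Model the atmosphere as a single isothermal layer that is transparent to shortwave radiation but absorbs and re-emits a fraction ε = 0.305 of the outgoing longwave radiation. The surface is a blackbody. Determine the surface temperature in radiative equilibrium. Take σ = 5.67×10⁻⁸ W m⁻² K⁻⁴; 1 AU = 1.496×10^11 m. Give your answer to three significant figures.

199 K

d = 2.10 × 1.496×10^11 m = 3.142×10^11 m.
S = L/(4πd²) = 518.4 W m⁻².
At the top of the atmosphere, σT_e⁴ = S(1−α)/4 = 76.08 W m⁻², giving T_e = 191.4 K.
The surface balance (absorbed SW + ε·downward IR = σT_s⁴) with T_a⁴ = T_s⁴/2 reduces to T_s = T_e·[2/(2−ε)]^¼ = 199.5 K.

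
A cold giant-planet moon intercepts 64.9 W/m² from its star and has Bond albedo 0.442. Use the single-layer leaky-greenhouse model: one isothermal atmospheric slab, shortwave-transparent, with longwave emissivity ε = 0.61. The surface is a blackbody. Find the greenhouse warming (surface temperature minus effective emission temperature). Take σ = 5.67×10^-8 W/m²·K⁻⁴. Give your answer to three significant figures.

Effective emission temperature (TOA balance): σT_e⁴ = S(1−α)/4 = 9.054 W/m² → T_e = 112.4 K.
For a single slab of emissivity ε, T_s⁴ = 2T_e⁴/(2−ε); thus T_s = 112.4·(1.439)^(1/4) = 123.1 K.
The atmosphere warms the surface by 10.70 K.

10.7 K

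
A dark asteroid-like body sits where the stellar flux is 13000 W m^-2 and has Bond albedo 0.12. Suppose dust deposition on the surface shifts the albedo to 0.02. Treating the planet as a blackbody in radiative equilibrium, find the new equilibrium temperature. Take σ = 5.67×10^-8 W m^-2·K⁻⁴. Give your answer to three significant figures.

487 kelvin

New equilibrium: T₂ = [(1−0.02)·13000/(4σ)]^(1/4) = 486.8 K.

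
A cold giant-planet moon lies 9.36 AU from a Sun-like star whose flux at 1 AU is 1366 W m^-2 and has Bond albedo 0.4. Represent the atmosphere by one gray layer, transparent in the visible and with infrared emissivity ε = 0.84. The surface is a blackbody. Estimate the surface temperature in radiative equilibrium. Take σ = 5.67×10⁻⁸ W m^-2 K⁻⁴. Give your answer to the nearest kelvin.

92 K

Irradiance scales as 1/d², so S = 1366 W m^-2 × (1/9.36)² = 15.59 W m^-2.
At the top of the atmosphere, σT_e⁴ = S(1−α)/4 = 2.339 W m^-2, giving T_e = 80.14 K.
Surface balance with a leaky layer gives σT_s⁴ = σT_e⁴·2/(2−ε), so T_s = T_e·[2/(2−0.84)]^(1/4) = 91.83 K.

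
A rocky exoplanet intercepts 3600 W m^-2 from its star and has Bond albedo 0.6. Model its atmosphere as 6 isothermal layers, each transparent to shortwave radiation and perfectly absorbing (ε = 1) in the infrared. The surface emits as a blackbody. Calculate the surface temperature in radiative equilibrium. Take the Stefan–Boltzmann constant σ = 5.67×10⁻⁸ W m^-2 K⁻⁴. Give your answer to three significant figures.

The effective emission temperature is T_e = [S(1−α)/(4σ)]^¼ = 282.3 K.
For an N-layer opaque stack, T_s⁴ = (N+1)T_e⁴, hence T_s = (7)^(1/4)×282.3 K = 459.1 K.

459 kelvin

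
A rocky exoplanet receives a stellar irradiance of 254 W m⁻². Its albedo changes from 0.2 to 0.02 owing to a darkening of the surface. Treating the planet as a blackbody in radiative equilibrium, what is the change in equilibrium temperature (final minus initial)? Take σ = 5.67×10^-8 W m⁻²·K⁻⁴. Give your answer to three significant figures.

9.00 K

Before: T₁ = [254.0·0.8/(4σ)]^(1/4) = 173.0 K.
After:  T₂ = [254.0·0.98/(4σ)]^(1/4) = 182.0 K.
Change: 182.0 − 173.0 = 9.004 K.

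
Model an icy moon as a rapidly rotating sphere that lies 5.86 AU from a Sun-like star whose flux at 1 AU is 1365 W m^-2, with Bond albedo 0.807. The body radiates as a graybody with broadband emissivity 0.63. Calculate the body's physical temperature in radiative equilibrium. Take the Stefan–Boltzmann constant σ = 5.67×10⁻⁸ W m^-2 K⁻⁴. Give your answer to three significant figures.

85.6 K

Irradiance scales as 1/d², so S = 1365 W m^-2 × (1/5.86)² = 39.75 W m^-2.
Absorbed flux (global mean): S(1−α)/4 = 39.75·0.193/4 = 1.918 W m^-2.
Radiative balance εσT⁴ = 1.918 gives T = [1.918/(0.63·σ)]^(1/4) = 85.60 K.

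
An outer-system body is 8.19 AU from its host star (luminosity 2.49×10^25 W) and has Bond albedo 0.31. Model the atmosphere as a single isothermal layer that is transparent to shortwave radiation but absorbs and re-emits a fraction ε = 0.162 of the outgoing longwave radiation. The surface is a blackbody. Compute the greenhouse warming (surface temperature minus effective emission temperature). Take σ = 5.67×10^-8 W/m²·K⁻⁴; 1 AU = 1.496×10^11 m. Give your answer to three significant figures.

Orbital distance: d = 8.19 AU = 1.225×10^12 m.
Flux at the orbit: S = L/(4πd²) = 2.49×10^25/(4π·(1.23×10^12)²) = 1.320 W/m².
At the top of the atmosphere, σT_e⁴ = S(1−α)/4 = 0.2277 W/m², giving T_e = 44.77 K.
For a single slab of emissivity ε, T_s⁴ = 2T_e⁴/(2−ε); thus T_s = 44.77·(1.088)^(1/4) = 45.72 K.
T_s − T_e = 45.72 − 44.77 = 0.9554 K.

0.955 K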